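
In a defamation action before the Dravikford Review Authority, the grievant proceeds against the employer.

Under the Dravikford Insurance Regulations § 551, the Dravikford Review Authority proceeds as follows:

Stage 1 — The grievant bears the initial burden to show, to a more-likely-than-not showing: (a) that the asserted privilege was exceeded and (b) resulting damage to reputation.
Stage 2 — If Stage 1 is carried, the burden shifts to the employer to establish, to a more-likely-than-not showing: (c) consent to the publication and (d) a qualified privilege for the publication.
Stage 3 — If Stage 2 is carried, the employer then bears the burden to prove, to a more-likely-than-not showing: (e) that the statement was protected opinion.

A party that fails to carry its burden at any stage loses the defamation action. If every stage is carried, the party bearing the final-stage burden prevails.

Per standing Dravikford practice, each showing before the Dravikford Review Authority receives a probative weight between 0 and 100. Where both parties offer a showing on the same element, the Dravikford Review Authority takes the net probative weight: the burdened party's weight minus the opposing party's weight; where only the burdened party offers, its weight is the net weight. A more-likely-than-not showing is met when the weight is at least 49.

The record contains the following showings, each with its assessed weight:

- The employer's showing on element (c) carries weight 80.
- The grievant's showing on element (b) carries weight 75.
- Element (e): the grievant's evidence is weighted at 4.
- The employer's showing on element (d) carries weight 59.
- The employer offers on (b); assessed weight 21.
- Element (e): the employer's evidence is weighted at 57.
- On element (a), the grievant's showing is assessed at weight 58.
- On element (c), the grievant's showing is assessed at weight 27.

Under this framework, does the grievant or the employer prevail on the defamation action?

employer

At Stage 1 the grievant must meet a more-likely-than-not showing (weight is at least 49): on (a) the weight is 58, which does reach 49, so (a) meets the standard; on (b) the weight is 75 less the opposing 21 gives net 54, ≥ 49, so (b) meets the standard.
  Stage 1 is satisfied; the onus moves to the employer.
At Stage 2 the employer must meet a more-likely-than-not showing (weight is at least 49): on (c) the weight is 80 less the opposing 27 gives net 53, ≥ 49, so (c) meets the standard; on (d) the weight is 59, ≥ 49, so (d) meets the standard.
  All elements met. The employer retains the burden for Stage 3.
At Stage 3 the employer must meet a more-likely-than-not showing (weight is at least 49): on (e) the weight is 57 less the opposing 4 gives net 53, ≥ 49, so (e) meets the standard.
  The employer carries the last stage.
With every stage satisfied, the employer prevails.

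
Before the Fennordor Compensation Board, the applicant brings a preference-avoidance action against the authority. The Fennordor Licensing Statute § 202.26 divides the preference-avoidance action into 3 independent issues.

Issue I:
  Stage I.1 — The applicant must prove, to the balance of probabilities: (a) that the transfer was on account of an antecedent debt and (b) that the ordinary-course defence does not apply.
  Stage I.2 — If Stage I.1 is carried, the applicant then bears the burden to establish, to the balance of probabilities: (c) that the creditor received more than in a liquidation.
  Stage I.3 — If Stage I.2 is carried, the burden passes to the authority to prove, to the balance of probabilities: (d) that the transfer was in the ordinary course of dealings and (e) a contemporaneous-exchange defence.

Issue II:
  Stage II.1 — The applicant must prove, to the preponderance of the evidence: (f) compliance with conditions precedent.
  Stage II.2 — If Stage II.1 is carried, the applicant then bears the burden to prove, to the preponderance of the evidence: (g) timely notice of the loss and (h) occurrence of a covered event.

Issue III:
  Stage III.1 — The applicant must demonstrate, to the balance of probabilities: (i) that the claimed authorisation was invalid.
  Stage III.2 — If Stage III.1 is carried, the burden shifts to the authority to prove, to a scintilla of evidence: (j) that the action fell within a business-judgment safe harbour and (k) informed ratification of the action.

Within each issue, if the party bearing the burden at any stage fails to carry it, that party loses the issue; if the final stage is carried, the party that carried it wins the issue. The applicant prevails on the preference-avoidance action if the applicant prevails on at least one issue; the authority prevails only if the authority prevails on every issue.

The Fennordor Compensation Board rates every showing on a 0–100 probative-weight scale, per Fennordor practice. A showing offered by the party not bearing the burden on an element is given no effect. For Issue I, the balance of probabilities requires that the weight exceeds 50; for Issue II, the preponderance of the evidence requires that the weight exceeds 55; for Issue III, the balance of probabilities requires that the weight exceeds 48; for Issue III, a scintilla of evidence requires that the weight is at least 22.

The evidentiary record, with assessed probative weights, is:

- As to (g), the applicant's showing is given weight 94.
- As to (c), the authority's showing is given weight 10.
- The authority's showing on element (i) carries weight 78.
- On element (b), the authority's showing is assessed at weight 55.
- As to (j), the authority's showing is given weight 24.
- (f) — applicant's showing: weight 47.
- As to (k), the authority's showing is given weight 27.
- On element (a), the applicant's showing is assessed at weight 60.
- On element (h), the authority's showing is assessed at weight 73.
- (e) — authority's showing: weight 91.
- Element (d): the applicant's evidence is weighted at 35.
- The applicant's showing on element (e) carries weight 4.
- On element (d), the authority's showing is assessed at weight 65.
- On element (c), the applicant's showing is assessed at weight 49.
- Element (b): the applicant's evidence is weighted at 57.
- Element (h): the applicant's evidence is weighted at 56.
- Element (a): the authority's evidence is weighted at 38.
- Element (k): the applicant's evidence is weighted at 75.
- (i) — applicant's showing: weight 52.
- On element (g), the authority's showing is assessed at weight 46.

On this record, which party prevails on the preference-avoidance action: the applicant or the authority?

authority

— Issue I —
At Stage I.1 the applicant must meet the balance of probabilities (weight exceeds 50): on (a) the weight is 60 (the authority's 38 is given no effect), which does exceed 50, so (a) meets the standard; on (b) the weight is 57 (the authority's 55 is given no effect), > 50, so (b) meets the standard.
  Stage I.1 is satisfied; the applicant continues to bear the burden.
At Stage I.2 the applicant must meet the balance of probabilities (weight exceeds 50): on (c) the weight is 49 (the authority's 10 is given no effect), which does not exceed 50, so (c) does not meet the standard.
  The applicant does not carry Stage I.2.
The authority prevails on this issue.
— Issue II —
At Stage II.1 the applicant must meet the preponderance of the evidence (weight exceeds 55): on (f) the weight is 47, which does not exceed 55, so (f) does not meet the standard.
  Not every element is met, so the applicant fails to carry Stage II.1.
The authority prevails on this issue.
— Issue III —
Stage III.1 (applicant, the balance of probabilities, weight exceeds 48): (i) 52 (authority's 78 disregarded) > 48 — meets.
  The applicant carries Stage III.1; the authority now bears the burden.
Stage III.2 (authority, a scintilla of evidence, weight is at least 22): (j) 24 ≥ 22 — meets; (k) 27 (applicant's 75 disregarded) ≥ 22 — meets.
  The authority carries the last stage.
All stages carried — the authority prevails on this issue.
Per-issue: Issue I → authority; Issue II → authority; Issue III → authority. The applicant must prevail on at least one issue; overall, the authority prevails.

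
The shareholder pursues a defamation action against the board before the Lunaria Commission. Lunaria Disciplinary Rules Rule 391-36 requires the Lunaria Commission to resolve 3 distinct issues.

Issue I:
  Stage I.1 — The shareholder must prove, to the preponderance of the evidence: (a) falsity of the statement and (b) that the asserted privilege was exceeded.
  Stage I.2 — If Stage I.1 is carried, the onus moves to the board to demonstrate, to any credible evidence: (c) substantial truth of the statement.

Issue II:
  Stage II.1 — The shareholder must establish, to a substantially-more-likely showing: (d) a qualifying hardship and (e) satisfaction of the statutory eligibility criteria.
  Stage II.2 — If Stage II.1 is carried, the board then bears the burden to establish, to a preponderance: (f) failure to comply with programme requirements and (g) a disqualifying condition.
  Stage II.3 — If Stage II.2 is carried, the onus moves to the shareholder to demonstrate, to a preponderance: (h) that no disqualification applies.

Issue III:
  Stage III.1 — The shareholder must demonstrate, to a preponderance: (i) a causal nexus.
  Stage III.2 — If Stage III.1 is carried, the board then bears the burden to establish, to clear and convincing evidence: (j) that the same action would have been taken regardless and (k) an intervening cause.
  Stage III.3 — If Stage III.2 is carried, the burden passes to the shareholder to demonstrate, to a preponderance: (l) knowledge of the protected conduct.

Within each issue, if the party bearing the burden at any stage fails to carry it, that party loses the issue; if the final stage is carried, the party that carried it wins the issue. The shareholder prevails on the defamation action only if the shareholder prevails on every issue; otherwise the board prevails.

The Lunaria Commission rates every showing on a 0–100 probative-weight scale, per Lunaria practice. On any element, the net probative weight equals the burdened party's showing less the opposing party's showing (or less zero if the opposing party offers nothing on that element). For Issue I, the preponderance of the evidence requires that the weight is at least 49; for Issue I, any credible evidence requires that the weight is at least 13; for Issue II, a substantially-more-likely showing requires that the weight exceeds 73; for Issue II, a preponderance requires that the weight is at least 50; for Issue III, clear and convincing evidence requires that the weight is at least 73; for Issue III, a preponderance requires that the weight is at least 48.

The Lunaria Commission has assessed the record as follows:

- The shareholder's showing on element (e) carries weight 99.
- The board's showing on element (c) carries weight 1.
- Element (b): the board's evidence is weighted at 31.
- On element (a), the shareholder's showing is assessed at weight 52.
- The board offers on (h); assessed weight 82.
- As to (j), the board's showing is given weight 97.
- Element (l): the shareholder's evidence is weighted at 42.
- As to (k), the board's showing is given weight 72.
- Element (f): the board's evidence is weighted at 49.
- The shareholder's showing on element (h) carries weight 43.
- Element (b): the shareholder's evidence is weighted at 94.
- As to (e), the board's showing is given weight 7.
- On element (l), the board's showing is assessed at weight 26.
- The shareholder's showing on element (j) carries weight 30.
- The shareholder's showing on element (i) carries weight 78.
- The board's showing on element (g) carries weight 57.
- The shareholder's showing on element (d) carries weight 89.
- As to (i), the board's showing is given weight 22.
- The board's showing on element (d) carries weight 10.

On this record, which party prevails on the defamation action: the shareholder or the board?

— Issue I —
At Stage I.1 the shareholder must meet the preponderance of the evidence (weight is at least 49): on (a) the weight is 52, ≥ 49, so (a) meets the standard; on (b) the weight is 94 less the opposing 31 gives net 63, which does reach 49, so (b) meets the standard.
  The shareholder carries Stage I.1; the board now bears the burden.
At Stage I.2 the board must meet any credible evidence (weight is at least 13): on (c) the weight is 1, which does not reach 13, so (c) does not meet the standard.
  The board does not carry Stage I.2.
So the shareholder prevails on this issue.
— Issue II —
At Stage II.1 the shareholder must meet a substantially-more-likely showing (weight exceeds 73): on (d) the weight is 89 less the opposing 10 gives net 79, which does exceed 73, so (d) meets the standard; on (e) the weight is 99 less the opposing 7 gives net 92, which does exceed 73, so (e) meets the standard.
  The shareholder carries Stage II.1; the board now bears the burden.
At Stage II.2 the board must meet a preponderance (weight is at least 50): on (f) the weight is 49, which does not reach 50, so (f) does not meet the standard; on (g) the weight is 57, which does reach 50, so (g) meets the standard.
  Not every element is met, so the board fails to carry Stage II.2.
The shareholder prevails on this issue.
— Issue III —
Stage III.1 (shareholder, a preponderance, weight is at least 48): (i) net 78−22=56 ≥ 48 — meets.
  The shareholder carries Stage III.1; the board now bears the burden.
Stage III.2 (board, clear and convincing evidence, weight is at least 73): (j) net 97−30=67 < 73 — fails; (k) 72 < 73 — fails.
  Stage III.2 not carried; the board fails its burden.
The shareholder prevails on this issue.
Per-issue: Issue I → shareholder; Issue II → shareholder; Issue III → shareholder. The shareholder must prevail on every issue; overall, the shareholder prevails.

shareholder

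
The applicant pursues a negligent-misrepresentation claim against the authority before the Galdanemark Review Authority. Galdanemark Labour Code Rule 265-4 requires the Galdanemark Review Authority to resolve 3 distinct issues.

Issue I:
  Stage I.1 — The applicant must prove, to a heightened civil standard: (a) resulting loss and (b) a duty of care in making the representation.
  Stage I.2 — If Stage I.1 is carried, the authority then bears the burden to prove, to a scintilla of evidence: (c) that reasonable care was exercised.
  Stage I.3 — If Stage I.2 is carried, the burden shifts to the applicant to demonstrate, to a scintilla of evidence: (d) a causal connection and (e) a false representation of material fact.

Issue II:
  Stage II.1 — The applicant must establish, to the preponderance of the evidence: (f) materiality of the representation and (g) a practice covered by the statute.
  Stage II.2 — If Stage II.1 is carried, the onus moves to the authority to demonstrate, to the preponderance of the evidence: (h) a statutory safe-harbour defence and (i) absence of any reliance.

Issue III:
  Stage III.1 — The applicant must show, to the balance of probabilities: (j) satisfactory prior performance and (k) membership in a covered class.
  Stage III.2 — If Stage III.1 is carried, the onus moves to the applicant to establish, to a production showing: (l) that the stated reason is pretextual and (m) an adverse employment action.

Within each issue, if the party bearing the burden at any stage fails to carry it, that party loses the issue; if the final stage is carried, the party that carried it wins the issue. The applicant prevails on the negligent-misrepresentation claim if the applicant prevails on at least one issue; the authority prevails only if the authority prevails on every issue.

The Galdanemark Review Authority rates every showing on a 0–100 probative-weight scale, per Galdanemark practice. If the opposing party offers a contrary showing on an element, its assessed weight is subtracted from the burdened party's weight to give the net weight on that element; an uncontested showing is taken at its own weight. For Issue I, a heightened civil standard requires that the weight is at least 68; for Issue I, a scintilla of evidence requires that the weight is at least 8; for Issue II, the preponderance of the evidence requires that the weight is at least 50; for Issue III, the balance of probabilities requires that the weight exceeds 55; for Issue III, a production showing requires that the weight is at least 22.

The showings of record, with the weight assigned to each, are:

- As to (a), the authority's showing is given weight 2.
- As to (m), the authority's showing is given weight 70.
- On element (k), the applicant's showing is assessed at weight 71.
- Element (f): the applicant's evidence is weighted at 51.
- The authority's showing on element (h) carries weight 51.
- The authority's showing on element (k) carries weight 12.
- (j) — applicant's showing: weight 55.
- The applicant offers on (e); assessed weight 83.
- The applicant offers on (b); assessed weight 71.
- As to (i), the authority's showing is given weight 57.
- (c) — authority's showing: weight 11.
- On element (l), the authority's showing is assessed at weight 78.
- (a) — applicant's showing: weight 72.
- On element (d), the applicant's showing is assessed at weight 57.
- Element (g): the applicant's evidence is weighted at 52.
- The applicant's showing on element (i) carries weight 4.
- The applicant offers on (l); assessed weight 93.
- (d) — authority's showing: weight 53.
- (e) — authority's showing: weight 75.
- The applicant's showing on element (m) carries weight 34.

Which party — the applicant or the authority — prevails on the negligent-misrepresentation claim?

authority

— Issue I —
At Stage I.1 the applicant must meet a heightened civil standard (weight is at least 68): on (a) the weight is 72 less the opposing 2 gives net 70, which does reach 68, so (a) meets the standard; on (b) the weight is 71, which does reach 68, so (b) meets the standard.
  All elements met. The burden passes to the authority.
At Stage I.2 the authority must meet a scintilla of evidence (weight is at least 8): on (c) the weight is 11, which does reach 8, so (c) meets the standard.
  Stage I.2 is satisfied; the onus moves to the applicant.
At Stage I.3 the applicant must meet a scintilla of evidence (weight is at least 8): on (d) the weight is 57 less the opposing 53 gives net 4, which does not reach 8, so (d) does not meet the standard; on (e) the weight is 83 less the opposing 75 gives net 8, ≥ 8, so (e) meets the standard.
  Stage I.3 not carried; the applicant fails its burden.
So the authority prevails on this issue.
— Issue II —
Stage II.1 — burden on applicant; standard: the preponderance of the evidence (weight is at least 50).
    (f): 51 ≥ 50 [met]
    (g): 52 ≥ 50 [met]
  Stage II.1 is satisfied; the onus moves to the authority.
Stage II.2 — burden on authority; standard: the preponderance of the evidence (weight is at least 50).
    (h): 51 ≥ 50 [met]
    (i): 57 − 4 = 53 ≥ 50 [met]
  Stage II.2 carried; the final stage is satisfied.
All stages carried — the authority prevails on this issue.
— Issue III —
At Stage III.1 the applicant must meet the balance of probabilities (weight exceeds 55): on (j) the weight is 55, ≤ 55, so (j) does not meet the standard; on (k) the weight is 71 less the opposing 12 gives net 59, > 55, so (k) meets the standard.
  Stage III.1 not carried; the applicant fails its burden.
So the authority prevails on this issue.
Per-issue: Issue I → authority; Issue II → authority; Issue III → authority. The applicant must prevail on at least one issue; overall, the authority prevails.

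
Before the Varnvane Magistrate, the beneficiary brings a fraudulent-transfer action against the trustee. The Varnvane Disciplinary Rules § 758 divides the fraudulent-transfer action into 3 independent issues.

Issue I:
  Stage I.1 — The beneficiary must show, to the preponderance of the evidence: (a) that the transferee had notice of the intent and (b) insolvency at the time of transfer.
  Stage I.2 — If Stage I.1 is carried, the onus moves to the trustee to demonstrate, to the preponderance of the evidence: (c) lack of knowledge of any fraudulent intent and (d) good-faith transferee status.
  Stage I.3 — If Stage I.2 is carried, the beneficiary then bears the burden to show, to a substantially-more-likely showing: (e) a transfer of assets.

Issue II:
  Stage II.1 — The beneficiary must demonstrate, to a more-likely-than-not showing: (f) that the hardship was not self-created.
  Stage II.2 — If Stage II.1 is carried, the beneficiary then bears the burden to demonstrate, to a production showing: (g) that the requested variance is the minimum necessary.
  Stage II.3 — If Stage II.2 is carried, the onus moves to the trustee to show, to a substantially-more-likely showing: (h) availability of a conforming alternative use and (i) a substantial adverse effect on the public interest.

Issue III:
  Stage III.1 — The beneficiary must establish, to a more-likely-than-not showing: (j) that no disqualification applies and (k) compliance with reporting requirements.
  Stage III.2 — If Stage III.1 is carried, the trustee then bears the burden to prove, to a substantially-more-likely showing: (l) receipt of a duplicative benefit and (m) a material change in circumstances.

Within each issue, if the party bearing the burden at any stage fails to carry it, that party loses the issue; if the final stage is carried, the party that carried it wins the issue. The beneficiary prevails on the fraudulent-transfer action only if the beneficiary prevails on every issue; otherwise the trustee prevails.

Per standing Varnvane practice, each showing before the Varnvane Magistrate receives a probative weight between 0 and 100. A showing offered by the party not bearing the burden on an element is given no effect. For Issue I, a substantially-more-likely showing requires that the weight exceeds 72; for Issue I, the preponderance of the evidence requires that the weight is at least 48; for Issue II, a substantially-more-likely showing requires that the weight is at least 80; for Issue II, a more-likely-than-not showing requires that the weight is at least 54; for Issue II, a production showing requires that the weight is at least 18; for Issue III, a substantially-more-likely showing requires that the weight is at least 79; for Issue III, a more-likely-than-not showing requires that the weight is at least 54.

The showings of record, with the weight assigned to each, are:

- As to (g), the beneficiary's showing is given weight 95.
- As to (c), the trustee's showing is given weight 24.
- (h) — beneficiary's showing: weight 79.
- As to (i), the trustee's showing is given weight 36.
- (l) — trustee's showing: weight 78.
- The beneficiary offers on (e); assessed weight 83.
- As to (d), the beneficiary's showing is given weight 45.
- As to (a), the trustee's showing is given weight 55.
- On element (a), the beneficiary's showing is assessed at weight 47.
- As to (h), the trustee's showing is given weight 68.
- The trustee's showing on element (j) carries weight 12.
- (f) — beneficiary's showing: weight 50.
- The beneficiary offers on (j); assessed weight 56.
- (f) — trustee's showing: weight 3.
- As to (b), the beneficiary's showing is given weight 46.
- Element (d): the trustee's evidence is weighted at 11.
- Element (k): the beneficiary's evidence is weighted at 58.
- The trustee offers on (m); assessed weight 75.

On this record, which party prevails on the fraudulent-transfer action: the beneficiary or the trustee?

— Issue I —
Stage I.1 — burden on beneficiary; standard: the preponderance of the evidence (weight is at least 48).
    (a): 47 (trustee's 55 disregarded) < 48 [not met]
    (b): 46 < 48 [not met]
  Stage I.1 not carried; the beneficiary fails its burden.
The analysis ends at Stage I.1; the trustee prevails on this issue.
— Issue II —
Stage II.1 — burden on beneficiary; standard: a more-likely-than-not showing (weight is at least 54).
    (f): 50 (trustee's 3 disregarded) < 54 [not met]
  Not every element is met, so the beneficiary fails to carry Stage II.1.
So the trustee prevails on this issue.
— Issue III —
Stage III.1 (beneficiary, a more-likely-than-not showing, weight is at least 54): (j) 56 (trustee's 12 disregarded) ≥ 54 — meets; (k) 58 ≥ 54 — meets.
  Stage III.1 is satisfied; the onus moves to the trustee.
Stage III.2 (trustee, a substantially-more-likely showing, weight is at least 79): (l) 78 < 79 — fails; (m) 75 < 79 — fails.
  Not every element is met, so the trustee fails to carry Stage III.2.
The beneficiary prevails on this issue.
Per-issue: Issue I → trustee; Issue II → trustee; Issue III → beneficiary. The beneficiary must prevail on every issue; overall, the trustee prevails.

trustee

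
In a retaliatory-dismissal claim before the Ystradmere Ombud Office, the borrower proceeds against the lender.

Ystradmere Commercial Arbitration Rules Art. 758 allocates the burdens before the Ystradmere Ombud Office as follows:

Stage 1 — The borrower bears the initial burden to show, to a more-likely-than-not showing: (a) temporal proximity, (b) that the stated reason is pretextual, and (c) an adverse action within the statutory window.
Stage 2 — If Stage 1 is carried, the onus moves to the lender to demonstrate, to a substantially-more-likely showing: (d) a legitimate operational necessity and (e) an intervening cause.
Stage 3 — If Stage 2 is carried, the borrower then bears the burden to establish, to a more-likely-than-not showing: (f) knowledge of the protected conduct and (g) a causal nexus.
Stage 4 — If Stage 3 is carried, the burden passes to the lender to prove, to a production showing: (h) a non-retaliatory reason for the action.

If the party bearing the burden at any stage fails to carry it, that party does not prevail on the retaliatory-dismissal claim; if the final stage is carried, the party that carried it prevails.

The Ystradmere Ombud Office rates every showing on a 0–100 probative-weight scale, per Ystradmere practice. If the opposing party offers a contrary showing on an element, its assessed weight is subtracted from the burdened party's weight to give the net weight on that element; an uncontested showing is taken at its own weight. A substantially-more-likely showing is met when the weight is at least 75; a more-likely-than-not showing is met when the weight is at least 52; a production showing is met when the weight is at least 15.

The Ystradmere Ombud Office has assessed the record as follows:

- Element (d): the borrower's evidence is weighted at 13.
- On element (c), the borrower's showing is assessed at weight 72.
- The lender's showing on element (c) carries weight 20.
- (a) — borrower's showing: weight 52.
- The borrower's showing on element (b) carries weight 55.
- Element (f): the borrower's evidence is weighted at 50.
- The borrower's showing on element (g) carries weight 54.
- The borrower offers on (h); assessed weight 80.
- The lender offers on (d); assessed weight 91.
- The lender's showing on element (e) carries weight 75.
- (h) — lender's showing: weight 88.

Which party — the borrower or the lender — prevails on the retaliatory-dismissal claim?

lender

Stage 1 (borrower, a more-likely-than-not showing, weight is at least 52): (a) 52 ≥ 52 — meets; (b) 55 ≥ 52 — meets; (c) net 72−20=52 ≥ 52 — meets.
  All elements met. The burden passes to the lender.
Stage 2 (lender, a substantially-more-likely showing, weight is at least 75): (d) net 91−13=78 ≥ 75 — meets; (e) 75 ≥ 75 — meets.
  All elements met. The burden passes to the borrower.
Stage 3 (borrower, a more-likely-than-not showing, weight is at least 52): (f) 50 < 52 — fails; (g) 54 ≥ 52 — meets.
  Stage 3 not carried; the borrower fails its burden.
The analysis ends at Stage 3; the lender prevails.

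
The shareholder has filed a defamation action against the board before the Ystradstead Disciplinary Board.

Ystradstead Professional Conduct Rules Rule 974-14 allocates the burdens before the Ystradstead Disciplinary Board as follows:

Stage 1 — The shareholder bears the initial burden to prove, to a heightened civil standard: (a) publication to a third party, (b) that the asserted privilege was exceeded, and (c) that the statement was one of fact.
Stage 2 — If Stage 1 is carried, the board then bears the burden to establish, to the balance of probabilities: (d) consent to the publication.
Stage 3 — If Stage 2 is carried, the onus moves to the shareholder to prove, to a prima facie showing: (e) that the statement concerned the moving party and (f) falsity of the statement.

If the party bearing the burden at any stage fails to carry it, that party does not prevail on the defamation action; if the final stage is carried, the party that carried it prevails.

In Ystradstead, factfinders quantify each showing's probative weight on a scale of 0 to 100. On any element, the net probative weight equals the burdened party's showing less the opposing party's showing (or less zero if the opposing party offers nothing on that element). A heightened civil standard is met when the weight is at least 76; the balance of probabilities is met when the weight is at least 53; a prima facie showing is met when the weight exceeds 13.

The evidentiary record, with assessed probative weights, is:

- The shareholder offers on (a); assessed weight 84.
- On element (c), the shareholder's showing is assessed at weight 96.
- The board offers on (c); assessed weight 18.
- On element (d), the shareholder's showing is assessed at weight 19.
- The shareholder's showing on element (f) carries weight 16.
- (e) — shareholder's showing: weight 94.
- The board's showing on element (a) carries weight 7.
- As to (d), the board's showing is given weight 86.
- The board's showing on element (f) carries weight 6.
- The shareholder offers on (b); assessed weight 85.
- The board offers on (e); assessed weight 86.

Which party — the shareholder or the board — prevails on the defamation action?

At Stage 1 the shareholder must meet a heightened civil standard (weight is at least 76): on (a) the weight is 84 less the opposing 7 gives net 77, which does reach 76, so (a) meets the standard; on (b) the weight is 85, ≥ 76, so (b) meets the standard; on (c) the weight is 96 less the opposing 18 gives net 78, ≥ 76, so (c) meets the standard.
  All elements met. The burden passes to the board.
At Stage 2 the board must meet the balance of probabilities (weight is at least 53): on (d) the weight is 86 less the opposing 19 gives net 67, which does reach 53, so (d) meets the standard.
  Stage 2 is satisfied; the onus moves to the shareholder.
At Stage 3 the shareholder must meet a prima facie showing (weight exceeds 13): on (e) the weight is 94 less the opposing 86 gives net 8, ≤ 13, so (e) does not meet the standard; on (f) the weight is 16 less the opposing 6 gives net 10, ≤ 13, so (f) does not meet the standard.
  The shareholder does not carry Stage 3.
The analysis ends at Stage 3; the board prevails.

board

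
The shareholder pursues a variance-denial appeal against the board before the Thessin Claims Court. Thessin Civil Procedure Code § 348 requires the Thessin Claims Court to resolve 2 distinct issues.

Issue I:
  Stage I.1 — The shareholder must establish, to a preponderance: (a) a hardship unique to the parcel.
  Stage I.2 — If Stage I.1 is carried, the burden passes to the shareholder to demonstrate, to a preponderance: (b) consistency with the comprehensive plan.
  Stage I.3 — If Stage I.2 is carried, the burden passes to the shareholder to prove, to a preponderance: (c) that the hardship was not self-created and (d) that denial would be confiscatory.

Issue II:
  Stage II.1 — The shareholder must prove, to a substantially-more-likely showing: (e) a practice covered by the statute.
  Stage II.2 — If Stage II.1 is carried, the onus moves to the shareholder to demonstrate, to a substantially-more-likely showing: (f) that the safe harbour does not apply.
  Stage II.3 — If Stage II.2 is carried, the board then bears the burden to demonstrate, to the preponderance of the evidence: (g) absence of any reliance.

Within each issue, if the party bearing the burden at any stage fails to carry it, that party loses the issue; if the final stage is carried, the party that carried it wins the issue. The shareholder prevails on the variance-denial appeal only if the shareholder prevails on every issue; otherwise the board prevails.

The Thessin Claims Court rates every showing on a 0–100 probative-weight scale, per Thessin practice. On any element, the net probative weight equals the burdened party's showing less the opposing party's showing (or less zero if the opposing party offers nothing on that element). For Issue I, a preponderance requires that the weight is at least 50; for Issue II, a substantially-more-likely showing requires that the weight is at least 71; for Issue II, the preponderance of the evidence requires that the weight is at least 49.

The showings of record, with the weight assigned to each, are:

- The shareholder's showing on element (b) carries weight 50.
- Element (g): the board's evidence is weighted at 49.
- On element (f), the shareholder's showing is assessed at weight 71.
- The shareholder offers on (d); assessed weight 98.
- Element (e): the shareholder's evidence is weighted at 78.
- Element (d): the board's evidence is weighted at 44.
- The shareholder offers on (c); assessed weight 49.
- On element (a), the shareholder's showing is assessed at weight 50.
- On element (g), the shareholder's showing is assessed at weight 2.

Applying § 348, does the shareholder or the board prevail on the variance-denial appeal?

— Issue I —
At Stage I.1 the shareholder must meet a preponderance (weight is at least 50): on (a) the weight is 50, which does reach 50, so (a) meets the standard.
  All elements met. The shareholder retains the burden for Stage I.2.
At Stage I.2 the shareholder must meet a preponderance (weight is at least 50): on (b) the weight is 50, which does reach 50, so (b) meets the standard.
  All elements met. The shareholder retains the burden for Stage I.3.
At Stage I.3 the shareholder must meet a preponderance (weight is at least 50): on (c) the weight is 49, which does not reach 50, so (c) does not meet the standard; on (d) the weight is 98 less the opposing 44 gives net 54, ≥ 50, so (d) meets the standard.
  Not every element is met, so the shareholder fails to carry Stage I.3.
The analysis ends at Stage I.3; the board prevails on this issue.
— Issue II —
Stage II.1 — burden on shareholder; standard: a substantially-more-likely showing (weight is at least 71).
    (e): 78 ≥ 71 [met]
  All elements met. The shareholder retains the burden for Stage II.2.
Stage II.2 — burden on shareholder; standard: a substantially-more-likely showing (weight is at least 71).
    (f): 71 ≥ 71 [met]
  Stage II.2 is satisfied; the onus moves to the board.
Stage II.3 — burden on board; standard: the preponderance of the evidence (weight is at least 49).
    (g): 49 − 2 = 47 < 49 [not met]
  Not every element is met, so the board fails to carry Stage II.3.
The shareholder prevails on this issue.
Per-issue: Issue I → board; Issue II → shareholder. The shareholder must prevail on every issue; overall, the board prevails.

board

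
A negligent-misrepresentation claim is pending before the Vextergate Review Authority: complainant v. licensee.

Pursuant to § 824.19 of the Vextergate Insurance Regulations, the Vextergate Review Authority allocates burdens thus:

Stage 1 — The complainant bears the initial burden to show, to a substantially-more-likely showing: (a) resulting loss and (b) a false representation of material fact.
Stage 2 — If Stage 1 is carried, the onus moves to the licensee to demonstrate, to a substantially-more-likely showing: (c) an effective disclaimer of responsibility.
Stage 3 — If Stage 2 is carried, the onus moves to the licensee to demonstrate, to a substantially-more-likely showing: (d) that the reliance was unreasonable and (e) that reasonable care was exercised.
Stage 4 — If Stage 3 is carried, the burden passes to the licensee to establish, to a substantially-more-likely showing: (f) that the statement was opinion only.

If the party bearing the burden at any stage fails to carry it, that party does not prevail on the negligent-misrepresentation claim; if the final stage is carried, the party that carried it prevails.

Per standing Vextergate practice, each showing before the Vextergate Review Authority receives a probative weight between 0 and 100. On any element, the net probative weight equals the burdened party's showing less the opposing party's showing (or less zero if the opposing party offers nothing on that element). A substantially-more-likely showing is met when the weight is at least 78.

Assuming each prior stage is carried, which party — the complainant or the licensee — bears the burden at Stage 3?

licensee

Stage 3's rule assigns the burden to the licensee (to a substantially-more-likely showing).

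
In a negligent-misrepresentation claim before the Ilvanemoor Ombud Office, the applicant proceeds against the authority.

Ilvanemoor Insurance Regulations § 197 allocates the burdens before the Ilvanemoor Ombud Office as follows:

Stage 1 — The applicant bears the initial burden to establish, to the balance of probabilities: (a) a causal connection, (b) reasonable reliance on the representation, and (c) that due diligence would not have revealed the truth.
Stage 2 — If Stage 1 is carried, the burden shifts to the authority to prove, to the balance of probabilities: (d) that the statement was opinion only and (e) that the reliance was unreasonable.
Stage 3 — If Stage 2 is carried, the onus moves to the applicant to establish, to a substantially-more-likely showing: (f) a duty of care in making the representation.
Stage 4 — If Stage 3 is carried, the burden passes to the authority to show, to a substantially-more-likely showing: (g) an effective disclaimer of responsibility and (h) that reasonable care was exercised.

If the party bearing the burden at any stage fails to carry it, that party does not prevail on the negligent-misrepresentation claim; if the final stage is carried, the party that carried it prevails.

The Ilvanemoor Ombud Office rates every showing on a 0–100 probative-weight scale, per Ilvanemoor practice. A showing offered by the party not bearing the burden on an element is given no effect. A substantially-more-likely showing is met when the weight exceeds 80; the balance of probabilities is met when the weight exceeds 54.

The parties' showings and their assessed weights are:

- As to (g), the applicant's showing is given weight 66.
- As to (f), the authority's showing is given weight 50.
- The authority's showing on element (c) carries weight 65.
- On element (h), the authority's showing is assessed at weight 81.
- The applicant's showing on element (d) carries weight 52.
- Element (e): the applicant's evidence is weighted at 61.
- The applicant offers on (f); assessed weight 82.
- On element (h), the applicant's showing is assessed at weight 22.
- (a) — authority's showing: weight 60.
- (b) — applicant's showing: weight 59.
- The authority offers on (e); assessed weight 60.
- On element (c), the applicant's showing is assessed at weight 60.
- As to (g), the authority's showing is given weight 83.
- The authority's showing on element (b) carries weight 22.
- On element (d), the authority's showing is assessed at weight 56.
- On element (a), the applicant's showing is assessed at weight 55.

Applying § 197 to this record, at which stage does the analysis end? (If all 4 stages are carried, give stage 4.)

At Stage 1 the applicant must meet the balance of probabilities (weight exceeds 54): on (a) the weight is 55 (the authority's 60 is given no effect), which does exceed 54, so (a) meets the standard; on (b) the weight is 59 (the authority's 22 is given no effect), > 54, so (b) meets the standard; on (c) the weight is 60 (the authority's 65 is given no effect), > 54, so (c) meets the standard.
  All elements met. The burden passes to the authority.
At Stage 2 the authority must meet the balance of probabilities (weight exceeds 54): on (d) the weight is 56 (the applicant's 52 is given no effect), which does exceed 54, so (d) meets the standard; on (e) the weight is 60 (the applicant's 61 is given no effect), which does exceed 54, so (e) meets the standard.
  Stage 2 carried; the burden shifts to the applicant.
At Stage 3 the applicant must meet a substantially-more-likely showing (weight exceeds 80): on (f) the weight is 82 (the authority's 50 is given no effect), > 80, so (f) meets the standard.
  Stage 3 is satisfied; the onus moves to the authority.
At Stage 4 the authority must meet a substantially-more-likely showing (weight exceeds 80): on (g) the weight is 83 (the applicant's 66 is given no effect), which does exceed 80, so (g) meets the standard; on (h) the weight is 81 (the applicant's 22 is given no effect), > 80, so (h) meets the standard.
  Stage 4 carried; the final stage is satisfied.
With every stage satisfied, the authority prevails.

stage 4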